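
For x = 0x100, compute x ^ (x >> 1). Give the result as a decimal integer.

x = 100000000 = 256
x>>1 = 010000000
XOR  = 110000000 = 384
(x ^ (x >> 1) gives the standard binary-reflected Gray code of x.)

384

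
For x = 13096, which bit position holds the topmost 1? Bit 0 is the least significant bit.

13096 = 11001100101000
The topmost 1 is at position 13 (since 2^13 = 8192 ≤ 13096 < 16384).

13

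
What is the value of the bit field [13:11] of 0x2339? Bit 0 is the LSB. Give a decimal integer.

v = 010001100111001
Shift right by 11: 0100
Mask low 3 bits: 100 = 4

4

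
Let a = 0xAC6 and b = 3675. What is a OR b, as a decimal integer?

0xAC6 = 101011000110
3675 = 111001011011
 OR → 111011011111 = 3807

3807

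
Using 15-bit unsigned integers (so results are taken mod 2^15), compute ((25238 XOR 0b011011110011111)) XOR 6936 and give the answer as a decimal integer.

19985

25238 = 110001010010110
0b011011110011111 = 011011110011111
→ XOR → 101010100001001 = 21769
6936 = 001101100011000
→ XOR → 100111000010001 = 19985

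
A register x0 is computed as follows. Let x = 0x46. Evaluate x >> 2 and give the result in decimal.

0x46 = 1000110
shift right by 2 → 0010001 = 17
(equivalently, floor(70 / 4))

17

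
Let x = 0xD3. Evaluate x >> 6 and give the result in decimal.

3

0xD3 = 11010011
shift right by 6 → 00000011 = 3
(equivalently, floor(211 / 64))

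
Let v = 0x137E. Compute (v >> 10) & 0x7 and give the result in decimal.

v = 1001101111110
Shift right by 10: 100
Mask low 3 bits: 100 = 4

4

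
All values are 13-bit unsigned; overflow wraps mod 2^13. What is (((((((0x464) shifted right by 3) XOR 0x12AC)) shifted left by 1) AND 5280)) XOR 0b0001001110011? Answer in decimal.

1651

0x464 = 0010001100100
→ shifted right by 3 → 0000010001100 = 140
0x12AC = 1001010101100
→ XOR → 1001000100000 = 4640
→ shifted left by 1 (mod 2^13) → 0010001000000 = 1088
5280 = 1010010100000
→ AND → 0010000000000 = 1024
0b0001001110011 = 0001001110011
→ XOR → 0011001110011 = 1651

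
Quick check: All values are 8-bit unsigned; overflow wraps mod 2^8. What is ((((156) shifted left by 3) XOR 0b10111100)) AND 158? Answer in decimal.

28

156 = 10011100
→ shifted left by 3 (mod 2^8) → 11100000 = 224
0b10111100 = 10111100
→ XOR → 01011100 = 92
158 = 10011110
→ AND → 00011100 = 28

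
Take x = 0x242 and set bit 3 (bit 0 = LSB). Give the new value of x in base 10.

586

x = 1001000010
bit 3 is currently 0; set it via x | (1 << 3) = x | 8
→ 1001001010 = 586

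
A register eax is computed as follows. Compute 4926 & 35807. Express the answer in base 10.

4926 = 0001001100111110
35807 = 1000101111011111
AND → 0000001100011110 = 798

798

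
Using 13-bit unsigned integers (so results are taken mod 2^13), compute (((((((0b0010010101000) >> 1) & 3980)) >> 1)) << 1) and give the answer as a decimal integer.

516

0b0010010101000 = 0010010101000
→ >> 1 → 0001001010100 = 596
3980 = 0111110001100
→ & → 0001000000100 = 516
→ >> 1 → 0000100000010 = 258
→ << 1 (mod 2^13) → 0001000000100 = 516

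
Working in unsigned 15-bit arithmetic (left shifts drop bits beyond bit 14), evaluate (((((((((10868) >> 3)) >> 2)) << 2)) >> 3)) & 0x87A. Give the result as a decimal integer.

40

10868 = 010101001110100
→ >> 3 → 000010101001110 = 1358
→ >> 2 → 000000101010011 = 339
→ << 2 (mod 2^15) → 000010101001100 = 1356
→ >> 3 → 000000010101001 = 169
0x87A = 000100001111010
→ & → 000000000101000 = 40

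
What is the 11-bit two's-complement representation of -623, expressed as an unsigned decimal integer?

1425

623 in 11 bits: 01001101111
Invert: 10110010000
Add 1:  10110010001 = 1425
(Check: 2^11 - 623 = 2048 - 623 = 1425.)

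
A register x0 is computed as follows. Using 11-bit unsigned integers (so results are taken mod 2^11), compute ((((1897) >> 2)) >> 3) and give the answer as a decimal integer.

59

1897 = 11101101001
→ >> 2 → 00111011010 = 474
→ >> 3 → 00000111011 = 59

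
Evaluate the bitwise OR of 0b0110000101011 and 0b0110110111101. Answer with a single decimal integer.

a = 110000101011
b = 110110111101
 OR → 110110111111 = 3519

3519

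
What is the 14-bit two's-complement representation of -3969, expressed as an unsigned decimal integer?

12415

3969 in 14 bits: 00111110000001
Invert: 11000001111110
Add 1:  11000001111111 = 12415
(Check: 2^14 - 3969 = 16384 - 3969 = 12415.)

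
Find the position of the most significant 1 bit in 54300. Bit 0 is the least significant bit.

15

54300 = 1101010000011100
The topmost 1 is at position 15 (since 2^15 = 32768 ≤ 54300 < 65536).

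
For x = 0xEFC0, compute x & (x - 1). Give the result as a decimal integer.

x = 1110111111000000 = 61376
x - 1 = 1110111110111111
AND   = 1110111110000000 = 61312
(x & (x - 1) clears the lowest set bit of x.)

61312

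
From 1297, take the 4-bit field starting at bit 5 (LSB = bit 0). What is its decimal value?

v = 010100010001
Shift right by 5: 0101000
Mask low 4 bits: 1000 = 8

8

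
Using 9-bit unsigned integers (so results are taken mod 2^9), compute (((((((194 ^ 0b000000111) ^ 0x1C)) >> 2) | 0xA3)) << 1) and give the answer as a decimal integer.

194 = 011000010
0b000000111 = 000000111
→ ^ → 011000101 = 197
0x1C = 000011100
→ ^ → 011011001 = 217
→ >> 2 → 000110110 = 54
0xA3 = 010100011
→ | → 010110111 = 183
→ << 1 (mod 2^9) → 101101110 = 366

366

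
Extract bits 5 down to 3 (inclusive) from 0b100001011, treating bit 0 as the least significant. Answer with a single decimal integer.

1

v = 100001011
Shift right by 3: 100001
Mask low 3 bits: 001 = 1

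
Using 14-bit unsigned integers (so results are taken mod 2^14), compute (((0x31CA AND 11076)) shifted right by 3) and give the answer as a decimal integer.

1064

0x31CA = 11000111001010
11076 = 10101101000100
→ AND → 10000101000000 = 8512
→ shifted right by 3 → 00010000101000 = 1064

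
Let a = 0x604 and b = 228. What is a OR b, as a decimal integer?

0x604 = 11000000100
228 = 00011100100
 OR → 11011100100 = 1764

1764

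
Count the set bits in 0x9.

0x9 = 1001
Count the 1s: 1 + 1 = 2

2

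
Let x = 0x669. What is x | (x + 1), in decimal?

1643

x = 11001101001 = 1641
x + 1 = 11001101010
OR    = 11001101011 = 1643
(x | (x + 1) sets the lowest cleared bit.)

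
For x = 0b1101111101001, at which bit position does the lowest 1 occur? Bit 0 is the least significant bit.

0

0b1101111101001 = 1101111101001
Trailing zeros: 0, so the lowest set bit is bit 0 (value 1).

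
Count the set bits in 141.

141 = 10001101
Count the 1s: 1 + 1 + 1 + 1 = 4

4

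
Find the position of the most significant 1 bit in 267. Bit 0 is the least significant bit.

267 = 100001011
The topmost 1 is at position 8 (since 2^8 = 256 ≤ 267 < 512).

8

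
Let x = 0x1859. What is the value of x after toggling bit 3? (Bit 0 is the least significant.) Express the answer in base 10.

x = 1100001011001
bit 3 is currently 1; toggle it via x ^ (1 << 3) = x ^ 8
→ 1100001010001 = 6225

6225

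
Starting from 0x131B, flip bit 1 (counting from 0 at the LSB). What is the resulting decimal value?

x = 1001100011011
bit 1 is currently 1; toggle it via x ^ (1 << 1) = x ^ 2
→ 1001100011001 = 4889

4889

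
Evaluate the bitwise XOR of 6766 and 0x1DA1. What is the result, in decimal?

1999

6766 = 1101001101110
0x1DA1 = 1110110100001
XOR → 0011111001111 = 1999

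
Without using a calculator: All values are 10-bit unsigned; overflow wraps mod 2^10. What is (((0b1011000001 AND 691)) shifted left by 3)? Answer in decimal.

8

0b1011000001 = 1011000001
691 = 1010110011
→ AND → 1010000001 = 641
→ shifted left by 3 (mod 2^10) → 0000001000 = 8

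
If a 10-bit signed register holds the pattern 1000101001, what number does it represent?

pattern = 1000101001 (MSB is 1 ⇒ negative)
Invert: 0111010110, add 1 → 0111010111 = 471, so the value is -471.
(Equivalently: 553 - 2^10 = 553 - 1024 = -471.)

-471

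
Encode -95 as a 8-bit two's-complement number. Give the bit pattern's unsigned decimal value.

161

95 in 8 bits: 01011111
Invert: 10100000
Add 1:  10100001 = 161
(Check: 2^8 - 95 = 256 - 95 = 161.)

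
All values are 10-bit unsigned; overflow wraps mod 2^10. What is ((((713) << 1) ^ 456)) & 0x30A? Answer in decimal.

10

713 = 1011001001
→ << 1 (mod 2^10) → 0110010010 = 402
456 = 0111001000
→ ^ → 0001011010 = 90
0x30A = 1100001010
→ & → 0000001010 = 10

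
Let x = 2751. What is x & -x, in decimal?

1

x = 101010111111 = 2751
-x (two's complement) = …010101000001
AND   = 000000000001 = 1
(x & -x isolates the lowest set bit of x.)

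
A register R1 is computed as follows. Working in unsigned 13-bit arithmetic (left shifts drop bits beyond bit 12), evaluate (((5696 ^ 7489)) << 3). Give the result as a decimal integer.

6152

5696 = 1011001000000
7489 = 1110101000001
→ ^ → 0101100000001 = 2817
→ << 3 (mod 2^13) → 1100000001000 = 6152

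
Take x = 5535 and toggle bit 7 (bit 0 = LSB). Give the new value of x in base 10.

x = 1010110011111
bit 7 is currently 1; toggle it via x ^ (1 << 7) = x ^ 128
→ 1010100011111 = 5407

5407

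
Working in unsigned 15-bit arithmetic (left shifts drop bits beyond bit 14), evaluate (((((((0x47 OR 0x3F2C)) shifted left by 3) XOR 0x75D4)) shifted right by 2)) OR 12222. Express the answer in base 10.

12223

0x47 = 000000001000111
0x3F2C = 011111100101100
→ OR → 011111101101111 = 16239
→ shifted left by 3 (mod 2^15) → 111101101111000 = 31608
0x75D4 = 111010111010100
→ XOR → 000111010101100 = 3756
→ shifted right by 2 → 000001110101011 = 939
12222 = 010111110111110
→ OR → 010111110111111 = 12223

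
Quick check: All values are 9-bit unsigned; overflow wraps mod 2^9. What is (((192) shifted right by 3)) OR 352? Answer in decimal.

192 = 011000000
→ shifted right by 3 → 000011000 = 24
352 = 101100000
→ OR → 101111000 = 376

376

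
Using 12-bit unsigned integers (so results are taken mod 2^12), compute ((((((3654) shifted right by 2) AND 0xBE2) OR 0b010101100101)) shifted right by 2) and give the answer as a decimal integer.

3654 = 111001000110
→ shifted right by 2 → 001110010001 = 913
0xBE2 = 101111100010
→ AND → 001110000000 = 896
0b010101100101 = 010101100101
→ OR → 011111100101 = 2021
→ shifted right by 2 → 000111111001 = 505

505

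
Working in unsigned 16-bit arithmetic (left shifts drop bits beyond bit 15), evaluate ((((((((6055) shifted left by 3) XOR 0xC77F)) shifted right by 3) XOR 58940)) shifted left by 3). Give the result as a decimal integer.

19360

6055 = 0001011110100111
→ shifted left by 3 (mod 2^16) → 1011110100111000 = 48440
0xC77F = 1100011101111111
→ XOR → 0111101001000111 = 31303
→ shifted right by 3 → 0000111101001000 = 3912
58940 = 1110011000111100
→ XOR → 1110100101110100 = 59764
→ shifted left by 3 (mod 2^16) → 0100101110100000 = 19360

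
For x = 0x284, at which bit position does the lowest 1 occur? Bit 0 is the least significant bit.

2

0x284 = 1010000100
Trailing zeros: 2, so the lowest set bit is bit 2 (value 4).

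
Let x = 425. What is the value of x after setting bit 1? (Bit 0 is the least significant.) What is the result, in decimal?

x = 0110101001
bit 1 is currently 0; set it via x | (1 << 1) = x | 2
→ 0110101011 = 427

427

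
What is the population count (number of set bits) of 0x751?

0x751 = 11101010001
Count the 1s: 1 + 1 + 1 + 1 + 1 + 1 = 6

6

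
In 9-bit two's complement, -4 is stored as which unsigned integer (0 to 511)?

4 in 9 bits: 000000100
Invert: 111111011
Add 1:  111111100 = 508
(Check: 2^9 - 4 = 512 - 4 = 508.)

508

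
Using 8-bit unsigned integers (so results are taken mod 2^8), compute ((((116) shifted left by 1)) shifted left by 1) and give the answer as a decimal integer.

116 = 01110100
→ shifted left by 1 (mod 2^8) → 11101000 = 232
→ shifted left by 1 (mod 2^8) → 11010000 = 208

208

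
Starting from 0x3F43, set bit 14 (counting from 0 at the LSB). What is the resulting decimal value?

32579

x = 011111101000011
bit 14 is currently 0; set it via x | (1 << 14) = x | 16384
→ 111111101000011 = 32579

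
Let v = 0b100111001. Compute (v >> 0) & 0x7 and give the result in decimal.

1

v = 100111001
Shift right by 0: 100111001
Mask low 3 bits: 001 = 1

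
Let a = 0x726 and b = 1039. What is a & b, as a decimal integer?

0x726 = 11100100110
1039 = 10000001111
AND → 10000000110 = 1030

1030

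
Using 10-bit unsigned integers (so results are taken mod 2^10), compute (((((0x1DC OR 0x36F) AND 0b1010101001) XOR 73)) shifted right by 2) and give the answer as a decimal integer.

0x1DC = 0111011100
0x36F = 1101101111
→ OR → 1111111111 = 1023
0b1010101001 = 1010101001
→ AND → 1010101001 = 681
73 = 0001001001
→ XOR → 1011100000 = 736
→ shifted right by 2 → 0010111000 = 184

184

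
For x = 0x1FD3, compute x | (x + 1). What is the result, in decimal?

x = 1111111010011 = 8147
x + 1 = 1111111010100
OR    = 1111111010111 = 8151
(x | (x + 1) sets the lowest cleared bit.)

8151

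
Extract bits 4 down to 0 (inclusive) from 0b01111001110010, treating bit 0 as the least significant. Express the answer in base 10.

18

v = 01111001110010
Shift right by 0: 01111001110010
Mask low 5 bits: 10010 = 18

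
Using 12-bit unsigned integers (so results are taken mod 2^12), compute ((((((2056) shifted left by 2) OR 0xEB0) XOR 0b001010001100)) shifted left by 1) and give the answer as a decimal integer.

2168

2056 = 100000001000
→ shifted left by 2 (mod 2^12) → 000000100000 = 32
0xEB0 = 111010110000
→ OR → 111010110000 = 3760
0b001010001100 = 001010001100
→ XOR → 110000111100 = 3132
→ shifted left by 1 (mod 2^12) → 100001111000 = 2168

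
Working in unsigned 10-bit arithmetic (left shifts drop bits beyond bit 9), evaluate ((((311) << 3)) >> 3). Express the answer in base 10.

55

311 = 0100110111
→ << 3 (mod 2^10) → 0110111000 = 440
→ >> 3 → 0000110111 = 55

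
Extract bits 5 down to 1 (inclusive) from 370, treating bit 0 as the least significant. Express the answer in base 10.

v = 101110010
Shift right by 1: 10111001
Mask low 5 bits: 11001 = 25

25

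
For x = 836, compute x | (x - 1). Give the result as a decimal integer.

839

x = 1101000100 = 836
x - 1 = 1101000011
OR    = 1101000111 = 839
(x | (x - 1) sets all bits below the lowest set bit.)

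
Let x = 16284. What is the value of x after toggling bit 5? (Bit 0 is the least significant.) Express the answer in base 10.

x = 11111110011100
bit 5 is currently 0; toggle it via x ^ (1 << 5) = x ^ 32
→ 11111110111100 = 16316

16316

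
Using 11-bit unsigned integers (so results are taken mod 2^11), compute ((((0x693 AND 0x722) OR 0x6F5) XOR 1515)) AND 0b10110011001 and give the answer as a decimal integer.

280

0x693 = 11010010011
0x722 = 11100100010
→ AND → 11000000010 = 1538
0x6F5 = 11011110101
→ OR → 11011110111 = 1783
1515 = 10111101011
→ XOR → 01100011100 = 796
0b10110011001 = 10110011001
→ AND → 00100011000 = 280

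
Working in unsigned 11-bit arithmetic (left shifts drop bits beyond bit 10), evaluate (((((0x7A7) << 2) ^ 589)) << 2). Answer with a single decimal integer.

836

0x7A7 = 11110100111
→ << 2 (mod 2^11) → 11010011100 = 1692
589 = 01001001101
→ ^ → 10011010001 = 1233
→ << 2 (mod 2^11) → 01101000100 = 836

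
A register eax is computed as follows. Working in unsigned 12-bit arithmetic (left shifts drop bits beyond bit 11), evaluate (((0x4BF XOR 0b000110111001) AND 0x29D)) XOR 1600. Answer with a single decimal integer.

0x4BF = 010010111111
0b000110111001 = 000110111001
→ XOR → 010100000110 = 1286
0x29D = 001010011101
→ AND → 000000000100 = 4
1600 = 011001000000
→ XOR → 011001000100 = 1604

1604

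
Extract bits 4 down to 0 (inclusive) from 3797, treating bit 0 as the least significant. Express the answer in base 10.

21

v = 111011010101
Shift right by 0: 111011010101
Mask low 5 bits: 10101 = 21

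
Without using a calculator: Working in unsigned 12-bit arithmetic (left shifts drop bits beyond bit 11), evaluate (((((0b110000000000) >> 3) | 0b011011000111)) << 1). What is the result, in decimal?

3982

0b110000000000 = 110000000000
→ >> 3 → 000110000000 = 384
0b011011000111 = 011011000111
→ | → 011111000111 = 1991
→ << 1 (mod 2^12) → 111110001110 = 3982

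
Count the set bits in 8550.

6

8550 = 10000101100110
Count the 1s: 1 + 1 + 1 + 1 + 1 + 1 = 6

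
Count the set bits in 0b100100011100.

n = 100100011100
Count the 1s: 1 + 1 + 1 + 1 + 1 = 5

5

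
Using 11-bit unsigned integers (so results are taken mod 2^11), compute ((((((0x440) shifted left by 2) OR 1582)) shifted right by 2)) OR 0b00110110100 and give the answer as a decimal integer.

511

0x440 = 10001000000
→ shifted left by 2 (mod 2^11) → 00100000000 = 256
1582 = 11000101110
→ OR → 11100101110 = 1838
→ shifted right by 2 → 00111001011 = 459
0b00110110100 = 00110110100
→ OR → 00111111111 = 511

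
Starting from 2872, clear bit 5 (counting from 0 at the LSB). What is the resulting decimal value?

x = 101100111000
bit 5 is currently 1; clear it via x & ~(1 << 5) = x & ~32
→ 101100011000 = 2840

2840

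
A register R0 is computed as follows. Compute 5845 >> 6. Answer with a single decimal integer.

91

5845 = 1011011010101
shift right by 6 → 0000001011011 = 91
(equivalently, floor(5845 / 64))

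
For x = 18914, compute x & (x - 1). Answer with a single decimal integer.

x = 100100111100010 = 18914
x - 1 = 100100111100001
AND   = 100100111100000 = 18912
(x & (x - 1) clears the lowest set bit of x.)

18912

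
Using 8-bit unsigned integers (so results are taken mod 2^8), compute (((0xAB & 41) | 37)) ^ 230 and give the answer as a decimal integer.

0xAB = 10101011
41 = 00101001
→ & → 00101001 = 41
37 = 00100101
→ | → 00101101 = 45
230 = 11100110
→ ^ → 11001011 = 203

203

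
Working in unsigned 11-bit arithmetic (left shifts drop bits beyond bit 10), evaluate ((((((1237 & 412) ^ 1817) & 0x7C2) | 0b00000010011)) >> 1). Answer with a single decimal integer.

969

1237 = 10011010101
412 = 00110011100
→ & → 00010010100 = 148
1817 = 11100011001
→ ^ → 11110001101 = 1933
0x7C2 = 11111000010
→ & → 11110000000 = 1920
0b00000010011 = 00000010011
→ | → 11110010011 = 1939
→ >> 1 → 01111001001 = 969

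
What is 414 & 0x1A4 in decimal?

388

414 = 110011110
0x1A4 = 110100100
AND → 110000100 = 388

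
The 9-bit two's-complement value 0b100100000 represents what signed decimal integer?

-224

pattern = 100100000 (MSB is 1 ⇒ negative)
Invert: 011011111, add 1 → 011100000 = 224, so the value is -224.
(Equivalently: 288 - 2^9 = 288 - 512 = -224.)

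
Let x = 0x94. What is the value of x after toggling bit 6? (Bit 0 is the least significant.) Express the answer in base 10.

212

x = 0010010100
bit 6 is currently 0; toggle it via x ^ (1 << 6) = x ^ 64
→ 0011010100 = 212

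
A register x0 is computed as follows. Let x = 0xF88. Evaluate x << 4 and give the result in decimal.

0xF88 = 0000111110001000
shift left by 4 → 1111100010000000 = 63616
(equivalently, 3976 × 2^4 = 3976 × 16)

63616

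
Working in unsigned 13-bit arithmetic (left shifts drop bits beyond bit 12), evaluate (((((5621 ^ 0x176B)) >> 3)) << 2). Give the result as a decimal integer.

5621 = 1010111110101
0x176B = 1011101101011
→ ^ → 0001010011110 = 670
→ >> 3 → 0000001010011 = 83
→ << 2 (mod 2^13) → 0000101001100 = 332

332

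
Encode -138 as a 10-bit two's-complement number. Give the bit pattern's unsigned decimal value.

138 in 10 bits: 0010001010
Invert: 1101110101
Add 1:  1101110110 = 886
(Check: 2^10 - 138 = 1024 - 138 = 886.)

886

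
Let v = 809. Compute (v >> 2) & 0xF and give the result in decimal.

v = 01100101001
Shift right by 2: 011001010
Mask low 4 bits: 1010 = 10

10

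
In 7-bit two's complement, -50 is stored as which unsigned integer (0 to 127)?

50 in 7 bits: 0110010
Invert: 1001101
Add 1:  1001110 = 78
(Check: 2^7 - 50 = 128 - 50 = 78.)

78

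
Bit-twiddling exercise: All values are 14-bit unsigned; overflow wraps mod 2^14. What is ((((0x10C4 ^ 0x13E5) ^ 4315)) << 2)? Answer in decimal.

4072

0x10C4 = 01000011000100
0x13E5 = 01001111100101
→ ^ → 00001100100001 = 801
4315 = 01000011011011
→ ^ → 01001111111010 = 5114
→ << 2 (mod 2^14) → 00111111101000 = 4072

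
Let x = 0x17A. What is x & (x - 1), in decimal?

376

x = 101111010 = 378
x - 1 = 101111001
AND   = 101111000 = 376
(x & (x - 1) clears the lowest set bit of x.)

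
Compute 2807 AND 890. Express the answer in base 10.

2807 = 101011110111
890 = 001101111010
AND → 001001110010 = 626

626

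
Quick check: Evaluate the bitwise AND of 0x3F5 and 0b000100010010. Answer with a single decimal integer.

272

0x3F5 = 1111110101
b = 0100010010
AND → 0100010000 = 272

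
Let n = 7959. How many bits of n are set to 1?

7959 = 1111100010111
Count the 1s: 1 + 1 + 1 + 1 + 1 + 1 + 1 + 1 + 1 = 9

9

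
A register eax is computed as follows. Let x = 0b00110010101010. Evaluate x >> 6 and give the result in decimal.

50

x = 110010101010
shift right by 6 → 000000110010 = 50
(equivalently, floor(3242 / 64))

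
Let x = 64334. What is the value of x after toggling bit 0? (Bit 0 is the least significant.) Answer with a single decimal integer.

64335

x = 1111101101001110
bit 0 is currently 0; toggle it via x ^ (1 << 0) = x ^ 1
→ 1111101101001111 = 64335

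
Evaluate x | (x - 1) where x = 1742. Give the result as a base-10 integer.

1743

x = 11011001110 = 1742
x - 1 = 11011001101
OR    = 11011001111 = 1743
(x | (x - 1) sets all bits below the lowest set bit.)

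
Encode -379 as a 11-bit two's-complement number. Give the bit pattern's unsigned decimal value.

379 in 11 bits: 00101111011
Invert: 11010000100
Add 1:  11010000101 = 1669
(Check: 2^11 - 379 = 2048 - 379 = 1669.)

1669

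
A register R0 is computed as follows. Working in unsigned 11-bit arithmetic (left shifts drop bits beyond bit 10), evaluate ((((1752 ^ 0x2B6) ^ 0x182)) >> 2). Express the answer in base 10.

379

1752 = 11011011000
0x2B6 = 01010110110
→ ^ → 10001101110 = 1134
0x182 = 00110000010
→ ^ → 10111101100 = 1516
→ >> 2 → 00101111011 = 379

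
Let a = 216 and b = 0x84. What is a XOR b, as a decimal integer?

92

216 = 11011000
0x84 = 10000100
XOR → 01011100 = 92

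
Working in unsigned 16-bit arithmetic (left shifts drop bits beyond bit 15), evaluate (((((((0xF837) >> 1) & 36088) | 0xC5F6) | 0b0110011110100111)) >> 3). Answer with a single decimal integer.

0xF837 = 1111100000110111
→ >> 1 → 0111110000011011 = 31771
36088 = 1000110011111000
→ & → 0000110000011000 = 3096
0xC5F6 = 1100010111110110
→ | → 1100110111111110 = 52734
0b0110011110100111 = 0110011110100111
→ | → 1110111111111111 = 61439
→ >> 3 → 0001110111111111 = 7679

7679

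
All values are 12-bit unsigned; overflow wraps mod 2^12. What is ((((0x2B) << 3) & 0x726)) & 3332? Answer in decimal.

0x2B = 000000101011
→ << 3 (mod 2^12) → 000101011000 = 344
0x726 = 011100100110
→ & → 000100000000 = 256
3332 = 110100000100
→ & → 000100000000 = 256

256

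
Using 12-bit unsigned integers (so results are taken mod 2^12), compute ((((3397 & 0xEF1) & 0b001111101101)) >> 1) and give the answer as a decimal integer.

3397 = 110101000101
0xEF1 = 111011110001
→ & → 110001000001 = 3137
0b001111101101 = 001111101101
→ & → 000001000001 = 65
→ >> 1 → 000000100000 = 32

32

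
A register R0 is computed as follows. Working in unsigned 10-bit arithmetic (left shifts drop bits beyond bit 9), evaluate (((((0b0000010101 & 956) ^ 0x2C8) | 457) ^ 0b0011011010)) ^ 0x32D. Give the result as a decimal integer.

42

0b0000010101 = 0000010101
956 = 1110111100
→ & → 0000010100 = 20
0x2C8 = 1011001000
→ ^ → 1011011100 = 732
457 = 0111001001
→ | → 1111011101 = 989
0b0011011010 = 0011011010
→ ^ → 1100000111 = 775
0x32D = 1100101101
→ ^ → 0000101010 = 42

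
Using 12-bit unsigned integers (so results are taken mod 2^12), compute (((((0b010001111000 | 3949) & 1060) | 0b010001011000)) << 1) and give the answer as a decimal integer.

2296

0b010001111000 = 010001111000
3949 = 111101101101
→ | → 111101111101 = 3965
1060 = 010000100100
→ & → 010000100100 = 1060
0b010001011000 = 010001011000
→ | → 010001111100 = 1148
→ << 1 (mod 2^12) → 100011111000 = 2296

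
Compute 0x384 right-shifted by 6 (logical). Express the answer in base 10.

14

0x384 = 1110000100
shift right by 6 → 0000001110 = 14
(equivalently, floor(900 / 64))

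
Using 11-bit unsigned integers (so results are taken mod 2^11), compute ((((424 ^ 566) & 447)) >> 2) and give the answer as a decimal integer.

103

424 = 00110101000
566 = 01000110110
→ ^ → 01110011110 = 926
447 = 00110111111
→ & → 00110011110 = 414
→ >> 2 → 00001100111 = 103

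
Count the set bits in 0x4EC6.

0x4EC6 = 100111011000110
Count the 1s: 1 + 1 + 1 + 1 + 1 + 1 + 1 + 1 = 8

8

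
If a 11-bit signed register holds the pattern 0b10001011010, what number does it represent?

-934

pattern = 10001011010 (MSB is 1 ⇒ negative)
Invert: 01110100101, add 1 → 01110100110 = 934, so the value is -934.
(Equivalently: 1114 - 2^11 = 1114 - 2048 = -934.)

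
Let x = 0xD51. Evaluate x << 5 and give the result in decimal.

109088

0xD51 = 00000110101010001
shift left by 5 → 11010101000100000 = 109088
(equivalently, 3409 × 2^5 = 3409 × 32)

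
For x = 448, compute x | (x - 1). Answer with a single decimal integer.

x = 111000000 = 448
x - 1 = 110111111
OR    = 111111111 = 511
(x | (x - 1) sets all bits below the lowest set bit.)

511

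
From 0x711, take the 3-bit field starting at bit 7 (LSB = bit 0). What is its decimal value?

v = 011100010001
Shift right by 7: 01110
Mask low 3 bits: 110 = 6

6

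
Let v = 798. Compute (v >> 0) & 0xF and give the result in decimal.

v = 1100011110
Shift right by 0: 1100011110
Mask low 4 bits: 1110 = 14

14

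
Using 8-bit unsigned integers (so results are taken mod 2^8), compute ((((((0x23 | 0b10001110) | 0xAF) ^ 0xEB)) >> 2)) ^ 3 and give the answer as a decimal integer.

0x23 = 00100011
0b10001110 = 10001110
→ | → 10101111 = 175
0xAF = 10101111
→ | → 10101111 = 175
0xEB = 11101011
→ ^ → 01000100 = 68
→ >> 2 → 00010001 = 17
3 = 00000011
→ ^ → 00010010 = 18

18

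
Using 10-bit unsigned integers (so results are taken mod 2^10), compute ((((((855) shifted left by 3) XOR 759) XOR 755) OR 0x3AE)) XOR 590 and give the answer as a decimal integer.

855 = 1101010111
→ shifted left by 3 (mod 2^10) → 1010111000 = 696
759 = 1011110111
→ XOR → 0001001111 = 79
755 = 1011110011
→ XOR → 1010111100 = 700
0x3AE = 1110101110
→ OR → 1110111110 = 958
590 = 1001001110
→ XOR → 0111110000 = 496

496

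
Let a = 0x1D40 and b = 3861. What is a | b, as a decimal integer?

8021

0x1D40 = 1110101000000
3861 = 0111100010101
 OR → 1111101010101 = 8021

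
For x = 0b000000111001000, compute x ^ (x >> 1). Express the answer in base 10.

300

x = 111001000 = 456
x>>1 = 011100100
XOR  = 100101100 = 300
(x ^ (x >> 1) gives the standard binary-reflected Gray code of x.)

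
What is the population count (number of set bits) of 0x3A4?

5

0x3A4 = 1110100100
Count the 1s: 1 + 1 + 1 + 1 + 1 = 5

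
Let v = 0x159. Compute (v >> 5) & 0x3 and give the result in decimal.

v = 101011001
Shift right by 5: 1010
Mask low 2 bits: 10 = 2

2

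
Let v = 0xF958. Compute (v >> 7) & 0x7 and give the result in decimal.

2

v = 1111100101011000
Shift right by 7: 111110010
Mask low 3 bits: 010 = 2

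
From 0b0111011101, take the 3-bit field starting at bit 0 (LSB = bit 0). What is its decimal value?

v = 0111011101
Shift right by 0: 0111011101
Mask low 3 bits: 101 = 5

5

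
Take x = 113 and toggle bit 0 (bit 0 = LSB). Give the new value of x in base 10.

x = 0001110001
bit 0 is currently 1; toggle it via x ^ (1 << 0) = x ^ 1
→ 0001110000 = 112

112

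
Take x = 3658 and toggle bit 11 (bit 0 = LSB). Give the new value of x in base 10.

x = 0111001001010
bit 11 is currently 1; toggle it via x ^ (1 << 11) = x ^ 2048
→ 0011001001010 = 1610

1610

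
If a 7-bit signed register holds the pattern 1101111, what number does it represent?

pattern = 1101111 (MSB is 1 ⇒ negative)
Invert: 0010000, add 1 → 0010001 = 17, so the value is -17.
(Equivalently: 111 - 2^7 = 111 - 128 = -17.)

-17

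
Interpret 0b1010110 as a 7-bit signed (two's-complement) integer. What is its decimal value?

-42

pattern = 1010110 (MSB is 1 ⇒ negative)
Invert: 0101001, add 1 → 0101010 = 42, so the value is -42.
(Equivalently: 86 - 2^7 = 86 - 128 = -42.)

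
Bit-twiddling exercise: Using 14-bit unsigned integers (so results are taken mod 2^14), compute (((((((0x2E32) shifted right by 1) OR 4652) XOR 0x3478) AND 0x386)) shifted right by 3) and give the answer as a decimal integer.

96

0x2E32 = 10111000110010
→ shifted right by 1 → 01011100011001 = 5913
4652 = 01001000101100
→ OR → 01011100111101 = 5949
0x3478 = 11010001111000
→ XOR → 10001101000101 = 9029
0x386 = 00001110000110
→ AND → 00001100000100 = 772
→ shifted right by 3 → 00000001100000 = 96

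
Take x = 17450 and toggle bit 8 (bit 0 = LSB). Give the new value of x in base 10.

17706

x = 100010000101010
bit 8 is currently 0; toggle it via x ^ (1 << 8) = x ^ 256
→ 100010100101010 = 17706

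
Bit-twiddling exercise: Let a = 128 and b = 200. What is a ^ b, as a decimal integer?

128 = 10000000
200 = 11001000
XOR → 01001000 = 72

72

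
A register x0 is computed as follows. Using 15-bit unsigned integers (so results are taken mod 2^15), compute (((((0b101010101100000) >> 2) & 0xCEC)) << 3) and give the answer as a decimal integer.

8768

0b101010101100000 = 101010101100000
→ >> 2 → 001010101011000 = 5464
0xCEC = 000110011101100
→ & → 000010001001000 = 1096
→ << 3 (mod 2^15) → 010001001000000 = 8768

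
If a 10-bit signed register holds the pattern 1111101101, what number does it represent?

pattern = 1111101101 (MSB is 1 ⇒ negative)
Invert: 0000010010, add 1 → 0000010011 = 19, so the value is -19.
(Equivalently: 1005 - 2^10 = 1005 - 1024 = -19.)

-19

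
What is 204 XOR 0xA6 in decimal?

204 = 11001100
0xA6 = 10100110
XOR → 01101010 = 106

106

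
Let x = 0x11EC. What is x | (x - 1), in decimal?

x = 1000111101100 = 4588
x - 1 = 1000111101011
OR    = 1000111101111 = 4591
(x | (x - 1) sets all bits below the lowest set bit.)

4591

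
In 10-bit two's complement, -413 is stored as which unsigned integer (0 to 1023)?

611

413 in 10 bits: 0110011101
Invert: 1001100010
Add 1:  1001100011 = 611
(Check: 2^10 - 413 = 1024 - 413 = 611.)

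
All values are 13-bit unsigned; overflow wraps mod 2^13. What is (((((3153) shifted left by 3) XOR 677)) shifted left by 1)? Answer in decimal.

3153 = 0110001010001
→ shifted left by 3 (mod 2^13) → 0001010001000 = 648
677 = 0001010100101
→ XOR → 0000000101101 = 45
→ shifted left by 1 (mod 2^13) → 0000001011010 = 90

90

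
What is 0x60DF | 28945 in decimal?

29151

0x60DF = 110000011011111
28945 = 111000100010001
 OR → 111000111011111 = 29151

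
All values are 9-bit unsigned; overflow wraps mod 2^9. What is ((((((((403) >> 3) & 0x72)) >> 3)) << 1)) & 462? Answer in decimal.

403 = 110010011
→ >> 3 → 000110010 = 50
0x72 = 001110010
→ & → 000110010 = 50
→ >> 3 → 000000110 = 6
→ << 1 (mod 2^9) → 000001100 = 12
462 = 111001110
→ & → 000001100 = 12

12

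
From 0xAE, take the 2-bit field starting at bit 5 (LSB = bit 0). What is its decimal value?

v = 0010101110
Shift right by 5: 00101
Mask low 2 bits: 01 = 1

1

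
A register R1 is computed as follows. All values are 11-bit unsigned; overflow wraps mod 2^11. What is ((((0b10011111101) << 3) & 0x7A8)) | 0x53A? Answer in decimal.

1978

0b10011111101 = 10011111101
→ << 3 (mod 2^11) → 11111101000 = 2024
0x7A8 = 11110101000
→ & → 11110101000 = 1960
0x53A = 10100111010
→ | → 11110111010 = 1978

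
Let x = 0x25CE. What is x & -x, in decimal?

2

x = 10010111001110 = 9678
-x (two's complement) = …01101000110010
AND   = 00000000000010 = 2
(x & -x isolates the lowest set bit of x.)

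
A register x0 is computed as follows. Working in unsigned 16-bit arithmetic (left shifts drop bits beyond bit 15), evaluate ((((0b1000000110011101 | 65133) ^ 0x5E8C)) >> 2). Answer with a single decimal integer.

0b1000000110011101 = 1000000110011101
65133 = 1111111001101101
→ | → 1111111111111101 = 65533
0x5E8C = 0101111010001100
→ ^ → 1010000101110001 = 41329
→ >> 2 → 0010100001011100 = 10332

10332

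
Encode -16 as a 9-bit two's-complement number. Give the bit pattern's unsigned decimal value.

496

16 in 9 bits: 000010000
Invert: 111101111
Add 1:  111110000 = 496
(Check: 2^9 - 16 = 512 - 16 = 496.)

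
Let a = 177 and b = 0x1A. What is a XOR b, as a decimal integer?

177 = 10110001
0x1A = 00011010
XOR → 10101011 = 171

171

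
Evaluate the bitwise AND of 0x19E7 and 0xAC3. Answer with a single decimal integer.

2243

0x19E7 = 1100111100111
0xAC3 = 0101011000011
AND → 0100011000011 = 2243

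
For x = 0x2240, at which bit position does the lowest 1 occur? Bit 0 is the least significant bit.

6

0x2240 = 10001001000000
Trailing zeros: 6, so the lowest set bit is bit 6 (value 64).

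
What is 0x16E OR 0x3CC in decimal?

0x16E = 0101101110
0x3CC = 1111001100
 OR → 1111101110 = 1006

1006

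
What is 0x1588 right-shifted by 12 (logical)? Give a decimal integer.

0x1588 = 1010110001000
shift right by 12 → 0000000000001 = 1
(equivalently, floor(5512 / 4096))

1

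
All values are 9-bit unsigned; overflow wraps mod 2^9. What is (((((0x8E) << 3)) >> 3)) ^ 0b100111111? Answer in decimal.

0x8E = 010001110
→ << 3 (mod 2^9) → 001110000 = 112
→ >> 3 → 000001110 = 14
0b100111111 = 100111111
→ ^ → 100110001 = 305

305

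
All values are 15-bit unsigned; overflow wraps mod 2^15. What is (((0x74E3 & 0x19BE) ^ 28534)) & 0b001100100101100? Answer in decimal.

0x74E3 = 111010011100011
0x19BE = 001100110111110
→ & → 001000010100010 = 4258
28534 = 110111101110110
→ ^ → 111111111010100 = 32724
0b001100100101100 = 001100100101100
→ & → 001100100000100 = 6404

6404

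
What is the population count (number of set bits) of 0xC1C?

0xC1C = 110000011100
Count the 1s: 1 + 1 + 1 + 1 + 1 = 5

5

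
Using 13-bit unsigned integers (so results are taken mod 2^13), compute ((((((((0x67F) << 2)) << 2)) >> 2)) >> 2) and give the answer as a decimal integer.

0x67F = 0011001111111
→ << 2 (mod 2^13) → 1100111111100 = 6652
→ << 2 (mod 2^13) → 0011111110000 = 2032
→ >> 2 → 0000111111100 = 508
→ >> 2 → 0000001111111 = 127

127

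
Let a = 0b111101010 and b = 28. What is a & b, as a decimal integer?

a = 111101010
28 = 000011100
AND → 000001000 = 8

8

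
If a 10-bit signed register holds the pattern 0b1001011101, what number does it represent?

-419

pattern = 1001011101 (MSB is 1 ⇒ negative)
Invert: 0110100010, add 1 → 0110100011 = 419, so the value is -419.
(Equivalently: 605 - 2^10 = 605 - 1024 = -419.)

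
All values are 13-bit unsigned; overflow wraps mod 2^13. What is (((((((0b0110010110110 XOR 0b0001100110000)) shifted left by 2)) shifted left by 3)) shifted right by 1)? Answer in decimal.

0b0110010110110 = 0110010110110
0b0001100110000 = 0001100110000
→ XOR → 0111110000110 = 3974
→ shifted left by 2 (mod 2^13) → 1111000011000 = 7704
→ shifted left by 3 (mod 2^13) → 1000011000000 = 4288
→ shifted right by 1 → 0100001100000 = 2144

2144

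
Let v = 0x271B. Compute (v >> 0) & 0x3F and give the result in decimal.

v = 10011100011011
Shift right by 0: 10011100011011
Mask low 6 bits: 011011 = 27

27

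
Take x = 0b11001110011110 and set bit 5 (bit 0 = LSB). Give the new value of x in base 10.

13246

x = 11001110011110
bit 5 is currently 0; set it via x | (1 << 5) = x | 32
→ 11001110111110 = 13246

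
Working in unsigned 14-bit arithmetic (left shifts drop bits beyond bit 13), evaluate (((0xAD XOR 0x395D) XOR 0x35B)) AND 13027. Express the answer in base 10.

0xAD = 00000010101101
0x395D = 11100101011101
→ XOR → 11100111110000 = 14832
0x35B = 00001101011011
→ XOR → 11101010101011 = 15019
13027 = 11001011100011
→ AND → 11001010100011 = 12963

12963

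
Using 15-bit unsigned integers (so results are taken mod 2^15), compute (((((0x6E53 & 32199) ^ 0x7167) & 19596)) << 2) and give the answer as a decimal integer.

0x6E53 = 110111001010011
32199 = 111110111000111
→ & → 110110001000011 = 27715
0x7167 = 111000101100111
→ ^ → 001110100100100 = 7460
19596 = 100110010001100
→ & → 000110000000100 = 3076
→ << 2 (mod 2^15) → 011000000010000 = 12304

12304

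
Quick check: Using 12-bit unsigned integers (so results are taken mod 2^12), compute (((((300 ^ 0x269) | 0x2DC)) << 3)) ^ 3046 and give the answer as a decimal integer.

300 = 000100101100
0x269 = 001001101001
→ ^ → 001101000101 = 837
0x2DC = 001011011100
→ | → 001111011101 = 989
→ << 3 (mod 2^12) → 111011101000 = 3816
3046 = 101111100110
→ ^ → 010100001110 = 1294

1294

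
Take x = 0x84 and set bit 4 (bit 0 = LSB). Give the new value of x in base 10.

x = 010000100
bit 4 is currently 0; set it via x | (1 << 4) = x | 16
→ 010010100 = 148

148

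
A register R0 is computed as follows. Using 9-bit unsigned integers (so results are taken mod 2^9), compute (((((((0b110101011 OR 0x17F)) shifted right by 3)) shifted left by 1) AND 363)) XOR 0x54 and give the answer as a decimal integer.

0b110101011 = 110101011
0x17F = 101111111
→ OR → 111111111 = 511
→ shifted right by 3 → 000111111 = 63
→ shifted left by 1 (mod 2^9) → 001111110 = 126
363 = 101101011
→ AND → 001101010 = 106
0x54 = 001010100
→ XOR → 000111110 = 62

62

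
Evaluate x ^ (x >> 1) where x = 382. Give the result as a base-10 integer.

449

x = 101111110 = 382
x>>1 = 010111111
XOR  = 111000001 = 449
(x ^ (x >> 1) gives the standard binary-reflected Gray code of x.)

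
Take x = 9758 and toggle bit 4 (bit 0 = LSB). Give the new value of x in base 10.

9742

x = 10011000011110
bit 4 is currently 1; toggle it via x ^ (1 << 4) = x ^ 16
→ 10011000001110 = 9742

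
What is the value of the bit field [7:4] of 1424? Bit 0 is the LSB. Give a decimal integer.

v = 010110010000
Shift right by 4: 01011001
Mask low 4 bits: 1001 = 9

9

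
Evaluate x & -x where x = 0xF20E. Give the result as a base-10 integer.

2

x = 1111001000001110 = 61966
-x (two's complement) = …0000110111110010
AND   = 0000000000000010 = 2
(x & -x isolates the lowest set bit of x.)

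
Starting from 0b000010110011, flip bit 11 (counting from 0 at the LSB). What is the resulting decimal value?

2227

x = 000010110011
bit 11 is currently 0; toggle it via x ^ (1 << 11) = x ^ 2048
→ 100010110011 = 2227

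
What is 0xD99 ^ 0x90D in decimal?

1172

0xD99 = 110110011001
0x90D = 100100001101
XOR → 010010010100 = 1172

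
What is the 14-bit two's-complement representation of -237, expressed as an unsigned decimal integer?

237 in 14 bits: 00000011101101
Invert: 11111100010010
Add 1:  11111100010011 = 16147
(Check: 2^14 - 237 = 16384 - 237 = 16147.)

16147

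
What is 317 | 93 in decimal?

317 = 100111101
93 = 001011101
 OR → 101111101 = 381

381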